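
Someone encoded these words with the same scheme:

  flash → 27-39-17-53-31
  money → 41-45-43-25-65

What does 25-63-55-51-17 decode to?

With a=1..z=26, the number is 2·pos + 15.
Decoding 25-63-55-51-17: 25→(25−15)÷2=5=e, 63→(63−15)÷2=24=x, 55→(55−15)÷2=20=t, 51→(51−15)÷2=18=r, 17→(17−15)÷2=1=a.

extra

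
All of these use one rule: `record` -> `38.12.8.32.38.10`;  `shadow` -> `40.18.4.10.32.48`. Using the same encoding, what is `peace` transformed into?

r(#18)→38 and e(#5)→12: differences scale by 2, so n = 2·pos + 2. Each letter becomes 2×(its alphabet position, a=1..z=26) + 2.
Applying it to peace: p=16→34, e=5→12, a=1→4, c=3→8, e=5→12.

34.12.4.8.12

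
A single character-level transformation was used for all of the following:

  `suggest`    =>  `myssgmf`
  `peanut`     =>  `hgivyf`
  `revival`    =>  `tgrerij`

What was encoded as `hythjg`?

s(18)→m(12) and u(20)→y(24) fit y≡19x+8 (mod 26); the inverse of 19 mod 26 is 11. Treating letters as 0–25, the rule is x ↦ 19x + 8 (mod 26).
Undoing it on hythjg: h(7)→11·(7−8)≡15=p; y(24)→11·(24−8)≡20=u; t(19)→11·(19−8)≡17=r; h(7)→11·(7−8)≡15=p; j(9)→11·(9−8)≡11=l; g(6)→11·(6−8)≡4=e (all mod 26).

purple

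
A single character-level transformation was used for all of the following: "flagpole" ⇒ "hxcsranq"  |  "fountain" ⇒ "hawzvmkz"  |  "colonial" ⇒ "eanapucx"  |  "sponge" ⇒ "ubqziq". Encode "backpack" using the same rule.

Shifts by position in flagpole: pos 0: f→h (+2), pos 1: l→x (+12), pos 2: a→c (+2), pos 3: g→s (+12) — repeating every 2. It's a Vigenère-style cipher with numeric key [2,12]: position i shifts by key[i mod 2].
For backpack: b+2=d, a+12=m, c+2=e, k+12=w, p+2=r, a+12=m, c+2=e, k+12=w.

dmewrmew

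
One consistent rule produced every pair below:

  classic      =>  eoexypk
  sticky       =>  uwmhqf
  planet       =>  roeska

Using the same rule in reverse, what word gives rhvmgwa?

perhaps

In classic: c→e is +2, l→o is +3, a→e is +4, s→x is +5 — the shift increases by 1 each position. The shift increases by 1 at each position, starting from +2: 2, 3, 4, ….
Undoing it on rhvmgwa: r−2=p, h−3=e, v−4=r, m−5=h, g−6=a, w−7=p, a−8=s.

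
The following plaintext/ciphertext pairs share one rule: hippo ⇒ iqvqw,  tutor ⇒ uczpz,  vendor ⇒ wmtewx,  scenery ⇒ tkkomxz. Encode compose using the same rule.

dwsqwyf

Shifts by position in hippo: pos 0: h→i (+1), pos 1: i→q (+8), pos 2: p→v (+6), pos 3: p→q (+1), pos 4: o→w (+8) — repeating every 3. The shifts repeat in a cycle of length 3: positions 0,1,… shift by +1, +8, +6, then the pattern repeats.
For compose: c+1=d, o+8=w, m+6=s, p+1=q, o+8=w, s+6=y, e+1=f.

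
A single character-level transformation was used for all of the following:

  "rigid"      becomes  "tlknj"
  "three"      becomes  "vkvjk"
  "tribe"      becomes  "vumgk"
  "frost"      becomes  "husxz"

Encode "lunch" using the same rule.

nxrhn

In rigid: r→t is +2, i→l is +3, g→k is +4, i→n is +5 — the shift increases by 1 each position. Letter i (0-indexed) is shifted by i+2, so successive shifts are 2, 3, 4, ….
Applying it to lunch: l+2=n, u+3=x, n+4=r, c+5=h, h+6=n.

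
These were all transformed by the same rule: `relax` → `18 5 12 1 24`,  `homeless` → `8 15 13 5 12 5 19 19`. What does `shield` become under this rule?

19 8 9 5 12 4

Each letter is replaced by its alphabet position (a=1, b=2, …, z=26).
On shield: s=19→19, h=8→8, i=9→9, e=5→5, l=12→12, d=4→4.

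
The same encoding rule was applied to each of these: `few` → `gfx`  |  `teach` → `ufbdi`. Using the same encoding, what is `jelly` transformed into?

kfmmz

Compare letters: f→g is +1, e→f is +1, w→x is +1 — a constant shift. It's a constant shift of +1 (ROT1).
Applying it to jelly: j+1=k, e+1=f, l+1=m, l+1=m, y+1=z.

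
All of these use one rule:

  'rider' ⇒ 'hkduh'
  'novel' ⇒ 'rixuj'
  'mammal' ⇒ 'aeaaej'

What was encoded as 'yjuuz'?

sleep

r(17)→h(7) and i(8)→k(10) fit y≡17x+4 (mod 26); the inverse of 17 mod 26 is 23. Each letter's alphabet position (a=0..z=25) is mapped through 17·x+4 mod 26 — an affine cipher.
Reversing it on yjuuz: y(24)→23·(24−4)≡18=s; j(9)→23·(9−4)≡11=l; u(20)→23·(20−4)≡4=e; u(20)→23·(20−4)≡4=e; z(25)→23·(25−4)≡15=p (all mod 26).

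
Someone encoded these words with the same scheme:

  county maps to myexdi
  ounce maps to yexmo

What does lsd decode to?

bit

Compare letters: c→m is +10, o→y is +10, u→e is +10 — a constant shift. It's a constant shift of +10 (ROT10).
Reversing it on lsd: l−10=b, s−10=i, d−10=t.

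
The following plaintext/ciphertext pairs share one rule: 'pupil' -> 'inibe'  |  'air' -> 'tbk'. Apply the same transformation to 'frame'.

yktfx

Compare letters: p→i is +19, u→n is +19, p→i is +19 — a constant shift. Every letter moves 19 places later in the alphabet, wrapping around z→a.
On frame: f+19=y, r+19=k, a+19=t, m+19=f, e+19=x.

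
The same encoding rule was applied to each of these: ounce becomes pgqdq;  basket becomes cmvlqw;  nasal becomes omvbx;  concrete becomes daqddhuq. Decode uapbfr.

tomato

Shifts by position in ounce: pos 0: o→p (+1), pos 1: u→g (+12), pos 2: n→q (+3), pos 3: c→d (+1), pos 4: e→q (+12) — repeating every 3. A repeating key of period 3 is used — shifts +1, +12, +3 over and over.
Decoding uapbfr: u−1=t, a−12=o, p−3=m, b−1=a, f−12=t, r−3=o.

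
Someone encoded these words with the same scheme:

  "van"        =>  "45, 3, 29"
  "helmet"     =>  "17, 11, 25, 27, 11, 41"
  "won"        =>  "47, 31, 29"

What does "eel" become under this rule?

11, 11, 25

v(#22)→45 and a(#1)→3: differences scale by 2, so n = 2·pos + 1. With a=1..z=26, the number is 2·pos + 1.
Applying it to eel: e=5→11, e=5→11, l=12→25.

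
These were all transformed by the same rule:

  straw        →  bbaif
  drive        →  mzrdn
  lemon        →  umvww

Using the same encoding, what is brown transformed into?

The shifts repeat in a cycle of length 2: positions 0,1,… shift by +9, +8, then the pattern repeats.
For brown: b+9=k, r+8=z, o+9=x, w+8=e, n+9=w.

kzxew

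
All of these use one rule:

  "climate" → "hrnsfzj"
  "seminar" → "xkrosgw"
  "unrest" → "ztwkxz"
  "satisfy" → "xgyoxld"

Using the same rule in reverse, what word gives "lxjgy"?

The shifts repeat in a cycle of length 2: positions 0,1,… shift by +5, +6, then the pattern repeats.
Decoding lxjgy: l−5=g, x−6=r, j−5=e, g−6=a, y−5=t.

great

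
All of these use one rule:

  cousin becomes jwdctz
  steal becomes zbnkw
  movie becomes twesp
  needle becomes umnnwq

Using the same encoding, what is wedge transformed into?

dmmqp

In cousin: c→j is +7, o→w is +8, u→d is +9, s→c is +10 — the shift increases by 1 each position. Each letter shifts forward by (position + 7), i.e. 7, 8, 9, … — the shift grows by one for each successive letter.
Applying it to wedge: w+7=d, e+8=m, d+9=m, g+10=q, e+11=p.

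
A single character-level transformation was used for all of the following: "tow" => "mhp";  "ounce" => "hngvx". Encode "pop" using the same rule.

Compare letters: t→m is +19, o→h is +19, w→p is +19 — a constant shift. It's a constant shift of +19 (ROT19).
For pop: p+19=i, o+19=h, p+19=i.

ihi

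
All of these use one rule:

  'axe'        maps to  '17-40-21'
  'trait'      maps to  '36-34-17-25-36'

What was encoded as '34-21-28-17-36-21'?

a is letter #1 and maps to 17: an offset of 16. Each letter is replaced by its alphabet position (a=1..z=26) + 16.
Undoing it on 34-21-28-17-36-21: 34→(34−16)÷1=18=r, 21→(21−16)÷1=5=e, 28→(28−16)÷1=12=l, 17→(17−16)÷1=1=a, 36→(36−16)÷1=20=t, 21→(21−16)÷1=5=e.

relate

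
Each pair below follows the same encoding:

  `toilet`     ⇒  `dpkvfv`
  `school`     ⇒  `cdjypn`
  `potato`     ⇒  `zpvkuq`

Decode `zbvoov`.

The shifts repeat in a cycle of length 3: positions 0,1,… shift by +10, +1, +2, then the pattern repeats.
Reversing it on zbvoov: z−10=p, b−1=a, v−2=t, o−10=e, o−1=n, v−2=t.

patent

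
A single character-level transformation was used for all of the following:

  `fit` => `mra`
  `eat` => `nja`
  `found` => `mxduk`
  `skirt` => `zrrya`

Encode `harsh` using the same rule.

The shift depends on letter class: consonant f→m is +7, but vowel i→r is +9. Vowels shift forward by 9 and consonants shift forward by 7.
For harsh: h(cons)+7=o, a(vowel)+9=j, r(cons)+7=y, s(cons)+7=z, h(cons)+7=o.

ojyzo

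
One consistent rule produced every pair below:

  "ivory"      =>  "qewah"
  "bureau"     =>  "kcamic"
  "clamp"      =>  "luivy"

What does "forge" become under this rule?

The shift depends on letter class: consonant v→e is +9, but vowel i→q is +8. Two shifts are in play — +8 for a/e/i/o/u, +9 for every other letter.
Applying it to forge: f(cons)+9=o, o(vowel)+8=w, r(cons)+9=a, g(cons)+9=p, e(vowel)+8=m.

owapm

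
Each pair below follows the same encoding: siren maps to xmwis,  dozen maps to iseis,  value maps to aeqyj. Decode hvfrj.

crane

Shifts by position in siren: pos 0: s→x (+5), pos 1: i→m (+4), pos 2: r→w (+5), pos 3: e→i (+4) — repeating every 2. The shifts repeat in a cycle of length 2: positions 0,1,… shift by +5, +4, then the pattern repeats.
Undoing it on hvfrj: h−5=c, v−4=r, f−5=a, r−4=n, j−5=e.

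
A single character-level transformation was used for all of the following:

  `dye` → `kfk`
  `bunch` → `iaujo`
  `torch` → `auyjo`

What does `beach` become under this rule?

ikgjo

The rule splits by letter class: vowels +6, consonants +7.
On beach: b(cons)+7=i, e(vowel)+6=k, a(vowel)+6=g, c(cons)+7=j, h(cons)+7=o.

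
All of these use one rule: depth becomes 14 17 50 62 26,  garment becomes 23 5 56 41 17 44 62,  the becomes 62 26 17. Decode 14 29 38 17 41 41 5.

dilemma

d(#4)→14 and e(#5)→17: differences scale by 3, so n = 3·pos + 2. Each letter becomes 3×(its alphabet position, a=1..z=26) + 2.
Reversing it on 14 29 38 17 41 41 5: 14→(14−2)÷3=4=d, 29→(29−2)÷3=9=i, 38→(38−2)÷3=12=l, 17→(17−2)÷3=5=e, 41→(41−2)÷3=13=m, 41→(41−2)÷3=13=m, 5→(5−2)÷3=1=a.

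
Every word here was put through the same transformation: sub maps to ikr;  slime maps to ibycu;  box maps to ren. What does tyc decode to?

Compare letters: s→i is +16, u→k is +16, b→r is +16 — a constant shift. Every letter moves 16 places later in the alphabet, wrapping around z→a.
Reversing it on tyc: t−16=d, y−16=i, c−16=m.

dim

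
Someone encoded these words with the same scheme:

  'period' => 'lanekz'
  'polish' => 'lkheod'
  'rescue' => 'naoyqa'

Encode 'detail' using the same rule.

Compare letters: p→l is +22, e→a is +22, r→n is +22 — a constant shift. Every letter moves 22 places later in the alphabet, wrapping around z→a.
On detail: d+22=z, e+22=a, t+22=p, a+22=w, i+22=e, l+22=h.

zapweh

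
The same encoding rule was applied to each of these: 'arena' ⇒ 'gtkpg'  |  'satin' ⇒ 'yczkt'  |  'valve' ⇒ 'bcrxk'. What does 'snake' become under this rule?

ypgmk

Shifts by position in arena: pos 0: a→g (+6), pos 1: r→t (+2), pos 2: e→k (+6), pos 3: n→p (+2) — repeating every 2. It's a Vigenère-style cipher with numeric key [6,2]: position i shifts by key[i mod 2].
For snake: s+6=y, n+2=p, a+6=g, k+2=m, e+6=k.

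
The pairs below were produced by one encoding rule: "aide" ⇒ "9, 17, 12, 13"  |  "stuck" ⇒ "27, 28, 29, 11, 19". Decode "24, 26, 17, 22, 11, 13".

a is letter #1 and maps to 9: an offset of 8. The number is (letter's place in the alphabet, a=1) + 8.
Reversing it on 24, 26, 17, 22, 11, 13: 24→(24−8)÷1=16=p, 26→(26−8)÷1=18=r, 17→(17−8)÷1=9=i, 22→(22−8)÷1=14=n, 11→(11−8)÷1=3=c, 13→(13−8)÷1=5=e.

prince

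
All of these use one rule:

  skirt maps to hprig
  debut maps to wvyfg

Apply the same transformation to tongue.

Each pair mirrors across the alphabet (s↔h, k↔p, i↔r): positions sum to 25. Letters are reflected about the middle of the alphabet (position → 25−position): Atbash.
For tongue: t↔g, o↔l, n↔m, g↔t, u↔f, e↔v.

glmtfv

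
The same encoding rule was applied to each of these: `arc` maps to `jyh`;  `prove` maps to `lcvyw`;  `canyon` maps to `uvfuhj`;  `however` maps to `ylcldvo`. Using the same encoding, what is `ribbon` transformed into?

The output letters match the input read backwards, each shifted +7: arc reversed is cra. Read the word backwards and shift each letter +7.
Applying it to ribbon: reverse → nobbir; then shift: n+7=u, o+7=v, b+7=i, b+7=i, i+7=p, r+7=y.

uviipy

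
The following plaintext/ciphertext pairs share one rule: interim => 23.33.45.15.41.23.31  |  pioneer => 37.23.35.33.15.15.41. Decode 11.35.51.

Each letter becomes 2×(its alphabet position, a=1..z=26) + 5.
Undoing it on 11.35.51: 11→(11−5)÷2=3=c, 35→(35−5)÷2=15=o, 51→(51−5)÷2=23=w.

cow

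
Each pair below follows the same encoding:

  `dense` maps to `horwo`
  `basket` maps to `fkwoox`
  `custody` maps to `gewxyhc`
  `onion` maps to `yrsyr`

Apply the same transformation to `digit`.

The shift depends on letter class: consonant d→h is +4, but vowel e→o is +10. The rule splits by letter class: vowels +10, consonants +4.
For digit: d(cons)+4=h, i(vowel)+10=s, g(cons)+4=k, i(vowel)+10=s, t(cons)+4=x.

hsksx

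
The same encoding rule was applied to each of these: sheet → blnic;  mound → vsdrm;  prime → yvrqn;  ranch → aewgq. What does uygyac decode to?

luxury

Shifts by position in sheet: pos 0: s→b (+9), pos 1: h→l (+4), pos 2: e→n (+9), pos 3: e→i (+4) — repeating every 2. It's a Vigenère-style cipher with numeric key [9,4]: position i shifts by key[i mod 2].
Reversing it on uygyac: u−9=l, y−4=u, g−9=x, y−4=u, a−9=r, c−4=y.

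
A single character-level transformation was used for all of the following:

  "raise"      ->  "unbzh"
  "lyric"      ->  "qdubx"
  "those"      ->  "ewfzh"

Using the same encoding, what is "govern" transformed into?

Each letter's alphabet position (a=0..z=25) is mapped through 5·x+13 mod 26 — an affine cipher.
On govern: g(6)→5·6+13≡17=r; o(14)→5·14+13≡5=f; v(21)→5·21+13≡14=o; e(4)→5·4+13≡7=h; r(17)→5·17+13≡20=u; n(13)→5·13+13≡0=a (all mod 26).

rfohua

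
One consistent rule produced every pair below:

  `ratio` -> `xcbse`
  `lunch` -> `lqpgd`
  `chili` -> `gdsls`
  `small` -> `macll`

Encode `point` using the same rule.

r(17)→x(23) and a(0)→c(2) fit y≡15x+2 (mod 26); the inverse of 15 mod 26 is 7. This is an affine cipher: with a=0,…,z=25, each position x becomes (15x+2) mod 26.
For point: p(15)→15·15+2≡19=t; o(14)→15·14+2≡4=e; i(8)→15·8+2≡18=s; n(13)→15·13+2≡15=p; t(19)→15·19+2≡1=b (all mod 26).

tespb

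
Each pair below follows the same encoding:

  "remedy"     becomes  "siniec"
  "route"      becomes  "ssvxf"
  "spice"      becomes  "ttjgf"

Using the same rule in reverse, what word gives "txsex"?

Shifts by position in remedy: pos 0: r→s (+1), pos 1: e→i (+4), pos 2: m→n (+1), pos 3: e→i (+4) — repeating every 2. It's a Vigenère-style cipher with numeric key [1,4]: position i shifts by key[i mod 2].
Reversing it on txsex: t−1=s, x−4=t, s−1=r, e−4=a, x−1=w.

straw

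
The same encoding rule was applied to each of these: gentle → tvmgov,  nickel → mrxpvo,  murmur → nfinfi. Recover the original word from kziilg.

Letters are reflected about the middle of the alphabet (position → 25−position): Atbash.
Undoing it on kziilg: k↔p, z↔a, i↔r, i↔r, l↔o, g↔t.

parrot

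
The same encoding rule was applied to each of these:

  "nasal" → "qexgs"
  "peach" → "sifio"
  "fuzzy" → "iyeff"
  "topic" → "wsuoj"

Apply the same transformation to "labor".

oeguy

Each letter shifts forward by (position + 3), i.e. 3, 4, 5, … — the shift grows by one for each successive letter.
Applying it to labor: l+3=o, a+4=e, b+5=g, o+6=u, r+7=y.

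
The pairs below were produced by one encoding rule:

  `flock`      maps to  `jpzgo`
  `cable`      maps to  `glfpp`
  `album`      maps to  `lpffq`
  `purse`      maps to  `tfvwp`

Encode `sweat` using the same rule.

Vowels shift forward by 11 and consonants shift forward by 4.
On sweat: s(cons)+4=w, w(cons)+4=a, e(vowel)+11=p, a(vowel)+11=l, t(cons)+4=x.

waplx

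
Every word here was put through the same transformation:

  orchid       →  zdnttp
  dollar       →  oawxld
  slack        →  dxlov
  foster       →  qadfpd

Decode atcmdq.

Shifts by position in orchid: pos 0: o→z (+11), pos 1: r→d (+12), pos 2: c→n (+11), pos 3: h→t (+12) — repeating every 2. The shifts repeat in a cycle of length 2: positions 0,1,… shift by +11, +12, then the pattern repeats.
Undoing it on atcmdq: a−11=p, t−12=h, c−11=r, m−12=a, d−11=s, q−12=e.

phrase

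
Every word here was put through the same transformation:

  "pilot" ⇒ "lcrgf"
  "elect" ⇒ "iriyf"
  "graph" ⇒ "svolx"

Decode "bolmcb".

napkin

Each letter's alphabet position (a=0..z=25) is mapped through 5·x+14 mod 26 — an affine cipher.
Decoding bolmcb: b(1)→21·(1−14)≡13=n; o(14)→21·(14−14)≡0=a; l(11)→21·(11−14)≡15=p; m(12)→21·(12−14)≡10=k; c(2)→21·(2−14)≡8=i; b(1)→21·(1−14)≡13=n (all mod 26).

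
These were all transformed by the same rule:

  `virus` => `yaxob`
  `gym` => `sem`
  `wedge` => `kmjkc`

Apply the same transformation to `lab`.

hgr

The output letters match the input read backwards, each shifted +6: virus reversed is suriv. Read the word backwards and shift each letter +6.
On lab: reverse → bal; then shift: b+6=h, a+6=g, l+6=r.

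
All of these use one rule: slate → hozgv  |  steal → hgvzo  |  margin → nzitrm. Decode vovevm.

Each pair mirrors across the alphabet (s↔h, l↔o, a↔z): positions sum to 25. Each letter is replaced by its mirror in the alphabet: a↔z, b↔y, c↔x, and so on (the Atbash cipher).
Undoing it on vovevm: v↔e, o↔l, v↔e, e↔v, v↔e, m↔n.

eleven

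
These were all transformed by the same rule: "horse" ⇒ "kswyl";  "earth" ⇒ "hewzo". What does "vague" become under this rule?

yelal

In horse: h→k is +3, o→s is +4, r→w is +5, s→y is +6 — the shift increases by 1 each position. Each letter shifts forward by (position + 3), i.e. 3, 4, 5, … — the shift grows by one for each successive letter.
On vague: v+3=y, a+4=e, g+5=l, u+6=a, e+7=l.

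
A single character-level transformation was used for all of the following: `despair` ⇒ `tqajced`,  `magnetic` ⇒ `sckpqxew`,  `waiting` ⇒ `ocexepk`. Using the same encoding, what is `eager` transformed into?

Treating letters as 0–25, the rule is x ↦ 23x + 2 (mod 26).
For eager: e(4)→23·4+2≡16=q; a(0)→23·0+2≡2=c; g(6)→23·6+2≡10=k; e(4)→23·4+2≡16=q; r(17)→23·17+2≡3=d (all mod 26).

qckqd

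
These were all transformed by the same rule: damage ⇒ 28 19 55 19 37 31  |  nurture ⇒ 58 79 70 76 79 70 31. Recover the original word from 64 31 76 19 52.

With a=1..z=26, the number is 3·pos + 16.
Undoing it on 64 31 76 19 52: 64→(64−16)÷3=16=p, 31→(31−16)÷3=5=e, 76→(76−16)÷3=20=t, 19→(19−16)÷3=1=a, 52→(52−16)÷3=12=l.

petal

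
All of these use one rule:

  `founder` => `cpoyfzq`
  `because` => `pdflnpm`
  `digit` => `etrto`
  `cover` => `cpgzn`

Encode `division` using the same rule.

yztdtgto

The output letters match the input read backwards, each shifted +11: founder reversed is rednuof. Two steps: reverse the string, then apply a Caesar shift of +11.
On division: reverse → noisivid; then shift: n+11=y, o+11=z, i+11=t, s+11=d, i+11=t, v+11=g, i+11=t, d+11=o.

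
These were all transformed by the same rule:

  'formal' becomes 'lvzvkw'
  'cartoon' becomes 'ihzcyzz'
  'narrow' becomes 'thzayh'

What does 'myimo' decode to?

grade

The shift increases by 1 at each position, starting from +6: 6, 7, 8, ….
Decoding myimo: m−6=g, y−7=r, i−8=a, m−9=d, o−10=e.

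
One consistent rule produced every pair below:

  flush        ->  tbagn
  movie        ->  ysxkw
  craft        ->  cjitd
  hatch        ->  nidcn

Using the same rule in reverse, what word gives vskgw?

noise

f(5)→t(19) and l(11)→b(1) fit y≡23x+8 (mod 26); the inverse of 23 mod 26 is 17. This is an affine cipher: with a=0,…,z=25, each position x becomes (23x+8) mod 26.
Reversing it on vskgw: v(21)→17·(21−8)≡13=n; s(18)→17·(18−8)≡14=o; k(10)→17·(10−8)≡8=i; g(6)→17·(6−8)≡18=s; w(22)→17·(22−8)≡4=e (all mod 26).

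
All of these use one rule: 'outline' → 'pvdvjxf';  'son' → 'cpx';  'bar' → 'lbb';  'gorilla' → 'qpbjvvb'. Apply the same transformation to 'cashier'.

mbcrjfb

The rule splits by letter class: vowels +1, consonants +10.
On cashier: c(cons)+10=m, a(vowel)+1=b, s(cons)+10=c, h(cons)+10=r, i(vowel)+1=j, e(vowel)+1=f, r(cons)+10=b.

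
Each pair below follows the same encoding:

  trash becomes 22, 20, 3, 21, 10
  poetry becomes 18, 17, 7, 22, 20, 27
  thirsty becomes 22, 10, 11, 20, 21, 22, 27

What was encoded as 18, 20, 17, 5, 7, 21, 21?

t is letter #20 and maps to 22: an offset of 2. Letters become their 1-based position plus 2 (so a→3, b→4, …).
Decoding 18, 20, 17, 5, 7, 21, 21: 18→(18−2)÷1=16=p, 20→(20−2)÷1=18=r, 17→(17−2)÷1=15=o, 5→(5−2)÷1=3=c, 7→(7−2)÷1=5=e, 21→(21−2)÷1=19=s, 21→(21−2)÷1=19=s.

process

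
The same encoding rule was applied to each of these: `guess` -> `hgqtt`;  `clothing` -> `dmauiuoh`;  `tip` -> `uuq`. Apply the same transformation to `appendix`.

The shift depends on letter class: consonant g→h is +1, but vowel u→g is +12. The rule splits by letter class: vowels +12, consonants +1.
On appendix: a(vowel)+12=m, p(cons)+1=q, p(cons)+1=q, e(vowel)+12=q, n(cons)+1=o, d(cons)+1=e, i(vowel)+12=u, x(cons)+1=y.

mqqqoeuy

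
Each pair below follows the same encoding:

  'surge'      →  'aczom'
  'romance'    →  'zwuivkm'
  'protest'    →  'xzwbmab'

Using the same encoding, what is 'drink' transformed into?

Each letter is shifted forward by 8 in the alphabet (a Caesar shift of +8).
On drink: d+8=l, r+8=z, i+8=q, n+8=v, k+8=s.

lzqvs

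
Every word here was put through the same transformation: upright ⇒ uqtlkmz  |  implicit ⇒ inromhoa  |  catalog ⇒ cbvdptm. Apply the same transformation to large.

lbtji

In upright: u→u is +0, p→q is +1, r→t is +2, i→l is +3 — the shift increases by 1 each position. Each letter shifts forward by its position index (0, 1, 2, …) — the shift grows by one for each successive letter.
On large: l+0=l, a+1=b, r+2=t, g+3=j, e+4=i.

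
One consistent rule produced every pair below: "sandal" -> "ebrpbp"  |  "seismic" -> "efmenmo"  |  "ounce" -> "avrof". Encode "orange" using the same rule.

asezhi

Shifts by position in sandal: pos 0: s→e (+12), pos 1: a→b (+1), pos 2: n→r (+4), pos 3: d→p (+12), pos 4: a→b (+1), pos 5: l→p (+4) — repeating every 3. The shifts repeat in a cycle of length 3: positions 0,1,… shift by +12, +1, +4, then the pattern repeats.
For orange: o+12=a, r+1=s, a+4=e, n+12=z, g+1=h, e+4=i.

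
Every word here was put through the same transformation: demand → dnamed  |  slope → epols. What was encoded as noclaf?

falcon

The output letters match the input read backwards: demand reversed is dnamed. The word is simply reversed.
Undoing it on noclaf: then reverse → falcon.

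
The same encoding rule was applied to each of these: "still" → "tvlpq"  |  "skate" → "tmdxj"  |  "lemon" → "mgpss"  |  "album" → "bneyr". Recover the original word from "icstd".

In still: s→t is +1, t→v is +2, i→l is +3, l→p is +4 — the shift increases by 1 each position. Each letter shifts forward by (position + 1), i.e. 1, 2, 3, … — the shift grows by one for each successive letter.
Reversing it on icstd: i−1=h, c−2=a, s−3=p, t−4=p, d−5=y.

happy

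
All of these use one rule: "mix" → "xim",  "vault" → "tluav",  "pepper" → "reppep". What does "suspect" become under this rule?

tcepsus

The output letters match the input read backwards: mix reversed is xim. It's just the letters in reverse order.
On suspect: reverse → tcepsus.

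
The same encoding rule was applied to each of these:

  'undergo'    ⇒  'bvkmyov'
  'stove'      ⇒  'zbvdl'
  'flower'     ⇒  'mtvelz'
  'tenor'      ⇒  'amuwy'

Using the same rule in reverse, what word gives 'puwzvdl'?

It's a Vigenère-style cipher with numeric key [7,8]: position i shifts by key[i mod 2].
Decoding puwzvdl: p−7=i, u−8=m, w−7=p, z−8=r, v−7=o, d−8=v, l−7=e.

improve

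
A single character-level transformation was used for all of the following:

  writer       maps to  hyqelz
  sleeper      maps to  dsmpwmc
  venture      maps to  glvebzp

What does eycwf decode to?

Shifts by position in writer: pos 0: w→h (+11), pos 1: r→y (+7), pos 2: i→q (+8), pos 3: t→e (+11), pos 4: e→l (+7), pos 5: r→z (+8) — repeating every 3. A repeating key of period 3 is used — shifts +11, +7, +8 over and over.
Undoing it on eycwf: e−11=t, y−7=r, c−8=u, w−11=l, f−7=y.

truly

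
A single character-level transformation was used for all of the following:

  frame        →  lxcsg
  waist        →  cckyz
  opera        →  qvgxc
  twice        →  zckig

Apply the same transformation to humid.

nwskj

The shift depends on letter class: consonant f→l is +6, but vowel a→c is +2. Vowels shift forward by 2 and consonants shift forward by 6.
For humid: h(cons)+6=n, u(vowel)+2=w, m(cons)+6=s, i(vowel)+2=k, d(cons)+6=j.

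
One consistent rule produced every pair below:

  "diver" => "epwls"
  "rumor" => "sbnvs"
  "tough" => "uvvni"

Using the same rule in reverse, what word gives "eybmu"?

draft

Shifts by position in diver: pos 0: d→e (+1), pos 1: i→p (+7), pos 2: v→w (+1), pos 3: e→l (+7) — repeating every 2. A repeating key of period 2 is used — shifts +1, +7 over and over.
Undoing it on eybmu: e−1=d, y−7=r, b−1=a, m−7=f, u−1=t.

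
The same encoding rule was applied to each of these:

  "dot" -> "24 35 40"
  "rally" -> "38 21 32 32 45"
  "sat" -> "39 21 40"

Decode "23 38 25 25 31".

d is letter #4 and maps to 24: an offset of 20. Each letter is replaced by its alphabet position (a=1..z=26) + 20.
Decoding 23 38 25 25 31: 23→(23−20)÷1=3=c, 38→(38−20)÷1=18=r, 25→(25−20)÷1=5=e, 25→(25−20)÷1=5=e, 31→(31−20)÷1=11=k.

creek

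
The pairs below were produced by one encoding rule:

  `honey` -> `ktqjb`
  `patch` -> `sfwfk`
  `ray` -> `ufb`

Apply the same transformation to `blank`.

eofqn

The shift depends on letter class: consonant h→k is +3, but vowel o→t is +5. Vowels shift forward by 5 and consonants shift forward by 3.
For blank: b(cons)+3=e, l(cons)+3=o, a(vowel)+5=f, n(cons)+3=q, k(cons)+3=n.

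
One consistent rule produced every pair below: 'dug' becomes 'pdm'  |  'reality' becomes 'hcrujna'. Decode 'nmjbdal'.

crusade

The word is reversed, then every letter is shifted forward by 9.
Reversing it on nmjbdal: shift back: n−9=e, m−9=d, j−9=a, b−9=s, d−9=u, a−9=r, l−9=c → edasurc; then reverse → crusade.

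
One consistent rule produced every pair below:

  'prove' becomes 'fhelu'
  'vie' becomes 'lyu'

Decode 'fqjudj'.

patent

Compare letters: p→f is +16, r→h is +16, o→e is +16 — a constant shift. Every letter moves 16 places later in the alphabet, wrapping around z→a.
Decoding fqjudj: f−16=p, q−16=a, j−16=t, u−16=e, d−16=n, j−16=t.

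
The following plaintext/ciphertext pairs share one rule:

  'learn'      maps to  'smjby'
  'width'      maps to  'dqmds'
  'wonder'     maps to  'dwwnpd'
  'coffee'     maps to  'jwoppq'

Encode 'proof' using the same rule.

wzxyq

In learn: l→s is +7, e→m is +8, a→j is +9, r→b is +10 — the shift increases by 1 each position. Each letter shifts forward by (position + 7), i.e. 7, 8, 9, … — the shift grows by one for each successive letter.
For proof: p+7=w, r+8=z, o+9=x, o+10=y, f+11=q.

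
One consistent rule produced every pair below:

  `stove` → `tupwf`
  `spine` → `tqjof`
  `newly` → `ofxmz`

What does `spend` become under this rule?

It's a constant shift of +1 (ROT1).
For spend: s+1=t, p+1=q, e+1=f, n+1=o, d+1=e.

tqfoe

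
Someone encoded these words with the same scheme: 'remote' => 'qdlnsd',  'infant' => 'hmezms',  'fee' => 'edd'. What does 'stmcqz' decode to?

Compare letters: r→q is +25, e→d is +25, m→l is +25 — a constant shift. Every letter moves 25 places later in the alphabet, wrapping around z→a.
Undoing it on stmcqz: s−25=t, t−25=u, m−25=n, c−25=d, q−25=r, z−25=a.

tundra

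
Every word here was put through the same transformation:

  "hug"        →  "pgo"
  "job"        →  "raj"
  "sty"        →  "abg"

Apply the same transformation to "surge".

The shift depends on letter class: consonant h→p is +8, but vowel u→g is +12. Two shifts are in play — +12 for a/e/i/o/u, +8 for every other letter.
For surge: s(cons)+8=a, u(vowel)+12=g, r(cons)+8=z, g(cons)+8=o, e(vowel)+12=q.

agzoq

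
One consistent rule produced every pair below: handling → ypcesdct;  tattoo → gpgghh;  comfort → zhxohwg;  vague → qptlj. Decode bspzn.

slack

h(7)→y(24) and a(0)→p(15) fit y≡5x+15 (mod 26); the inverse of 5 mod 26 is 21. Each letter's alphabet position (a=0..z=25) is mapped through 5·x+15 mod 26 — an affine cipher.
Reversing it on bspzn: b(1)→21·(1−15)≡18=s; s(18)→21·(18−15)≡11=l; p(15)→21·(15−15)≡0=a; z(25)→21·(25−15)≡2=c; n(13)→21·(13−15)≡10=k (all mod 26).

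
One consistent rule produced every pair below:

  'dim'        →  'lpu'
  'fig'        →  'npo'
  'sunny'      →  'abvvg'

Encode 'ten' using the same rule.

The rule splits by letter class: vowels +7, consonants +8.
Applying it to ten: t(cons)+8=b, e(vowel)+7=l, n(cons)+8=v.

blv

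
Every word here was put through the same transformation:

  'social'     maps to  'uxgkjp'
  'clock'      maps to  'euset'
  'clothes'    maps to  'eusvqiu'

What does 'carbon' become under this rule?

ejvdxr

Shifts by position in social: pos 0: s→u (+2), pos 1: o→x (+9), pos 2: c→g (+4), pos 3: i→k (+2), pos 4: a→j (+9), pos 5: l→p (+4) — repeating every 3. It's a Vigenère-style cipher with numeric key [2,9,4]: position i shifts by key[i mod 3].
Applying it to carbon: c+2=e, a+9=j, r+4=v, b+2=d, o+9=x, n+4=r.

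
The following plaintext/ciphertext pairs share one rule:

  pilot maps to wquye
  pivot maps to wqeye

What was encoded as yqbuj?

risky

Letter i (0-indexed) is shifted by i+7, so successive shifts are 7, 8, 9, ….
Decoding yqbuj: y−7=r, q−8=i, b−9=s, u−10=k, j−11=y.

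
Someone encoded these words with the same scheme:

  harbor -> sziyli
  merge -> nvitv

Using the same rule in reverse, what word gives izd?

raw

Each pair mirrors across the alphabet (h↔s, a↔z, r↔i): positions sum to 25. Each letter is replaced by its mirror in the alphabet: a↔z, b↔y, c↔x, and so on (the Atbash cipher).
Reversing it on izd: i↔r, z↔a, d↔w.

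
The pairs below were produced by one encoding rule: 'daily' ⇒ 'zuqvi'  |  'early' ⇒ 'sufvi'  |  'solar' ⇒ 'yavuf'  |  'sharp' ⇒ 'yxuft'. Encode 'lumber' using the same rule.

vkonsf

Each letter's alphabet position (a=0..z=25) is mapped through 19·x+20 mod 26 — an affine cipher.
Applying it to lumber: l(11)→19·11+20≡21=v; u(20)→19·20+20≡10=k; m(12)→19·12+20≡14=o; b(1)→19·1+20≡13=n; e(4)→19·4+20≡18=s; r(17)→19·17+20≡5=f (all mod 26).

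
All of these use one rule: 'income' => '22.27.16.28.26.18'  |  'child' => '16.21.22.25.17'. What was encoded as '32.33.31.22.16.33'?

Each letter is replaced by its alphabet position (a=1..z=26) + 13.
Reversing it on 32.33.31.22.16.33: 32→(32−13)÷1=19=s, 33→(33−13)÷1=20=t, 31→(31−13)÷1=18=r, 22→(22−13)÷1=9=i, 16→(16−13)÷1=3=c, 33→(33−13)÷1=20=t.

strict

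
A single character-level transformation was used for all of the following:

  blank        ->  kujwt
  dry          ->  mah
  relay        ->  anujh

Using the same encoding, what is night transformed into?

Compare letters: b→k is +9, l→u is +9, a→j is +9 — a constant shift. Every letter moves 9 places later in the alphabet, wrapping around z→a.
Applying it to night: n+9=w, i+9=r, g+9=p, h+9=q, t+9=c.

wrpqc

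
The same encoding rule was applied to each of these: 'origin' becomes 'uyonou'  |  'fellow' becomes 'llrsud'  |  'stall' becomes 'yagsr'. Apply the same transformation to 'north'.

A repeating key of period 2 is used — shifts +6, +7 over and over.
On north: n+6=t, o+7=v, r+6=x, t+7=a, h+6=n.

tvxan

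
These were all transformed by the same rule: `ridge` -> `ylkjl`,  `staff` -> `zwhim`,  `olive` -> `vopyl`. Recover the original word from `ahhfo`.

teach

It's a Vigenère-style cipher with numeric key [7,3]: position i shifts by key[i mod 2].
Decoding ahhfo: a−7=t, h−3=e, h−7=a, f−3=c, o−7=h.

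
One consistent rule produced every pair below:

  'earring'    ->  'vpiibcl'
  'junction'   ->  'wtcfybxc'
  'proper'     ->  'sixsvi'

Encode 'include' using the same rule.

e(4)→v(21) and a(0)→p(15) fit y≡21x+15 (mod 26); the inverse of 21 mod 26 is 5. Each letter's alphabet position (a=0..z=25) is mapped through 21·x+15 mod 26 — an affine cipher.
Applying it to include: i(8)→21·8+15≡1=b; n(13)→21·13+15≡2=c; c(2)→21·2+15≡5=f; l(11)→21·11+15≡12=m; u(20)→21·20+15≡19=t; d(3)→21·3+15≡0=a; e(4)→21·4+15≡21=v (all mod 26).

bcfmtav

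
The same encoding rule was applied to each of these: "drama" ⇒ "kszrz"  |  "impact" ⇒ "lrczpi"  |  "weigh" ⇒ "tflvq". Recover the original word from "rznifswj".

Each letter's alphabet position (a=0..z=25) is mapped through 21·x+25 mod 26 — an affine cipher.
Undoing it on rznifswj: r(17)→5·(17−25)≡12=m; z(25)→5·(25−25)≡0=a; n(13)→5·(13−25)≡18=s; i(8)→5·(8−25)≡19=t; f(5)→5·(5−25)≡4=e; s(18)→5·(18−25)≡17=r; w(22)→5·(22−25)≡11=l; j(9)→5·(9−25)≡24=y (all mod 26).

masterly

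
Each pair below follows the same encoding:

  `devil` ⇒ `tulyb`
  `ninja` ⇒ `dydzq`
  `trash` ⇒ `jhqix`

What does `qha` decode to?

ark

Compare letters: d→t is +16, e→u is +16, v→l is +16 — a constant shift. It's a constant shift of +16 (ROT16).
Decoding qha: q−16=a, h−16=r, a−16=k.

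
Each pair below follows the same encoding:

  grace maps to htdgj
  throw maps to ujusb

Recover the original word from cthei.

Letter i (0-indexed) is shifted by i+1, so successive shifts are 1, 2, 3, ….
Reversing it on cthei: c−1=b, t−2=r, h−3=e, e−4=a, i−5=d.

bread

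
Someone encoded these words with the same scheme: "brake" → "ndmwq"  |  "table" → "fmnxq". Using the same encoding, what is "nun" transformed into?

Compare letters: b→n is +12, r→d is +12, a→m is +12 — a constant shift. This is a Caesar cipher with shift 12.
Applying it to nun: n+12=z, u+12=g, n+12=z.

zgz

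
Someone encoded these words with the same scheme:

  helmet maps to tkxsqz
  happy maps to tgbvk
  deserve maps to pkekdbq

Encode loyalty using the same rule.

xukgxzk

A repeating key of period 2 is used — shifts +12, +6 over and over.
Applying it to loyalty: l+12=x, o+6=u, y+12=k, a+6=g, l+12=x, t+6=z, y+12=k.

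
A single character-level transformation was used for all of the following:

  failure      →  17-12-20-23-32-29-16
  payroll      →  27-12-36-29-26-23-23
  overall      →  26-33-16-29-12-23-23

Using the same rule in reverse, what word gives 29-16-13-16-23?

rebel

f is letter #6 and maps to 17: an offset of 11. Each letter is replaced by its alphabet position (a=1..z=26) + 11.
Reversing it on 29-16-13-16-23: 29→(29−11)÷1=18=r, 16→(16−11)÷1=5=e, 13→(13−11)÷1=2=b, 16→(16−11)÷1=5=e, 23→(23−11)÷1=12=l.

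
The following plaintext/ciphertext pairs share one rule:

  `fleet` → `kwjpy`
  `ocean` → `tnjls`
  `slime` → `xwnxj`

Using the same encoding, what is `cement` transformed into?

hprpse

Shifts by position in fleet: pos 0: f→k (+5), pos 1: l→w (+11), pos 2: e→j (+5), pos 3: e→p (+11) — repeating every 2. The shifts repeat in a cycle of length 2: positions 0,1,… shift by +5, +11, then the pattern repeats.
For cement: c+5=h, e+11=p, m+5=r, e+11=p, n+5=s, t+11=e.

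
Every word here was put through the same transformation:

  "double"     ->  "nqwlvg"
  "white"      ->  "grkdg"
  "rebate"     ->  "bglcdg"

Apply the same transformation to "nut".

The shift depends on letter class: consonant d→n is +10, but vowel o→q is +2. Vowels shift forward by 2 and consonants shift forward by 10.
On nut: n(cons)+10=x, u(vowel)+2=w, t(cons)+10=d.

xwd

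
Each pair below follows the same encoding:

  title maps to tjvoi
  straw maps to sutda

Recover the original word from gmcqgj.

The shift increases by 1 at each position, starting from +0: 0, 1, 2, ….
Undoing it on gmcqgj: g−0=g, m−1=l, c−2=a, q−3=n, g−4=c, j−5=e.

glance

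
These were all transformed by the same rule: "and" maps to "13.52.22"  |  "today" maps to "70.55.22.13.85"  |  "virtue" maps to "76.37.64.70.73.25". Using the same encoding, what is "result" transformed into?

a(#1)→13 and n(#14)→52: differences scale by 3, so n = 3·pos + 10. The formula is n = 3×(alphabet index, a=1) + 10.
Applying it to result: r=18→64, e=5→25, s=19→67, u=21→73, l=12→46, t=20→70.

64.25.67.73.46.70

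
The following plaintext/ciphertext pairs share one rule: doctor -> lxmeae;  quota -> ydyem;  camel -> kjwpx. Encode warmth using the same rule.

In doctor: d→l is +8, o→x is +9, c→m is +10, t→e is +11 — the shift increases by 1 each position. The shift increases by 1 at each position, starting from +8: 8, 9, 10, ….
For warmth: w+8=e, a+9=j, r+10=b, m+11=x, t+12=f, h+13=u.

ejbxfu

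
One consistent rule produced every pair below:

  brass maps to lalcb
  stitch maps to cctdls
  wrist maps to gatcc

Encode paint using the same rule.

zjtxc

Shifts by position in brass: pos 0: b→l (+10), pos 1: r→a (+9), pos 2: a→l (+11), pos 3: s→c (+10), pos 4: s→b (+9) — repeating every 3. A repeating key of period 3 is used — shifts +10, +9, +11 over and over.
On paint: p+10=z, a+9=j, i+11=t, n+10=x, t+9=c.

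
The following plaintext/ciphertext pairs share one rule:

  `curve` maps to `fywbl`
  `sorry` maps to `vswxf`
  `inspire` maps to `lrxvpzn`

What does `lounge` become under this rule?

In curve: c→f is +3, u→y is +4, r→w is +5, v→b is +6 — the shift increases by 1 each position. The shift increases by 1 at each position, starting from +3: 3, 4, 5, ….
Applying it to lounge: l+3=o, o+4=s, u+5=z, n+6=t, g+7=n, e+8=m.

osztnm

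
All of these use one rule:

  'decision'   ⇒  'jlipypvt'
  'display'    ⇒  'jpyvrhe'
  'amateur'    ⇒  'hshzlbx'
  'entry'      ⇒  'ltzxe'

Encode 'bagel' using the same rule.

Two shifts are in play — +7 for a/e/i/o/u, +6 for every other letter.
On bagel: b(cons)+6=h, a(vowel)+7=h, g(cons)+6=m, e(vowel)+7=l, l(cons)+6=r.

hhmlr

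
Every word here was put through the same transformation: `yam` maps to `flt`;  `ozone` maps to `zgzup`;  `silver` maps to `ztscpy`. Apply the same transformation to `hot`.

The shift depends on letter class: consonant y→f is +7, but vowel a→l is +11. Two shifts are in play — +11 for a/e/i/o/u, +7 for every other letter.
Applying it to hot: h(cons)+7=o, o(vowel)+11=z, t(cons)+7=a.

oza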